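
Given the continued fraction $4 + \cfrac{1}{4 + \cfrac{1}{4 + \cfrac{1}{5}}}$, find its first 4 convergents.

4/1, 17/4, 72/17, 377/89

Using the convergent recurrence p_i = a_i*p_{i-1} + p_{i-2}, q_i = a_i*q_{i-1} + q_{i-2} with p_{-2}=0, p_{-1}=1, q_{-2}=1, q_{-1}=0:
  i=0: a_0=4, p_0 = 4*1 + 0 = 4, q_0 = 4*0 + 1 = 1.
  i=1: a_1=4, p_1 = 4*4 + 1 = 17, q_1 = 4*1 + 0 = 4.
  i=2: a_2=4, p_2 = 4*17 + 4 = 72, q_2 = 4*4 + 1 = 17.
  i=3: a_3=5, p_3 = 5*72 + 17 = 377, q_3 = 5*17 + 4 = 89.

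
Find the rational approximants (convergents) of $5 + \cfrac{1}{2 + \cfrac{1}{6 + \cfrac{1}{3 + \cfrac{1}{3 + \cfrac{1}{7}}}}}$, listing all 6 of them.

Using the convergent recurrence p_i = a_i*p_{i-1} + p_{i-2}, q_i = a_i*q_{i-1} + q_{i-2} with p_{-2}=0, p_{-1}=1, q_{-2}=1, q_{-1}=0:
  i=0: a_0=5, p_0 = 5*1 + 0 = 5, q_0 = 5*0 + 1 = 1.
  i=1: a_1=2, p_1 = 2*5 + 1 = 11, q_1 = 2*1 + 0 = 2.
  i=2: a_2=6, p_2 = 6*11 + 5 = 71, q_2 = 6*2 + 1 = 13.
  i=3: a_3=3, p_3 = 3*71 + 11 = 224, q_3 = 3*13 + 2 = 41.
  i=4: a_4=3, p_4 = 3*224 + 71 = 743, q_4 = 3*41 + 13 = 136.
  i=5: a_5=7, p_5 = 7*743 + 224 = 5425, q_5 = 7*136 + 41 = 993.

5/1, 11/2, 71/13, 224/41, 743/136, 5425/993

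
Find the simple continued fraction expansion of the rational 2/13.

[0; 6, 2]

Run the Euclidean algorithm on 2 and 13; the successive quotients are the partial quotients a_0, a_1, ... (each step inverts the fractional part left over by the previous one):
  2 = 0*13 + 2, so a_0 = 0.
  13 = 6*2 + 1, so a_1 = 6.
  2 = 2*1 + 0, so a_2 = 2.
The remainder reaches 0 after 3 divisions, so the expansion has 3 partial quotients, read off in order.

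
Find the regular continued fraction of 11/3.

[3; 1, 2]

Run the Euclidean algorithm on 11 and 3; the successive quotients are the partial quotients a_0, a_1, ... (each step inverts the fractional part left over by the previous one):
  11 = 3*3 + 2, so a_0 = 3.
  3 = 1*2 + 1, so a_1 = 1.
  2 = 2*1 + 0, so a_2 = 2.
The remainder reaches 0 after 3 divisions, so the expansion has 3 partial quotients, read off in order.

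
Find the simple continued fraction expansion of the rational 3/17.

[0; 5, 1, 2]

Run the Euclidean algorithm on 3 and 17; the successive quotients are the partial quotients a_0, a_1, ... (each step inverts the fractional part left over by the previous one):
  3 = 0*17 + 3, so a_0 = 0.
  17 = 5*3 + 2, so a_1 = 5.
  3 = 1*2 + 1, so a_2 = 1.
  2 = 2*1 + 0, so a_3 = 2.
The remainder reaches 0 after 4 divisions, so the expansion has 4 partial quotients, read off in order.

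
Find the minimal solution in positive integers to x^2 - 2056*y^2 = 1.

First expand sqrt(2056) as a continued fraction. With x_i = (sqrt(2056) + m_i)/d_i and (m_0, d_0) = (0, 1): a_0 = floor(sqrt(2056)) = 45, since 45^2 = 2025 <= 2056 < 2116 = 46^2.
Iterate m_{i+1} = d_i*a_i - m_i, d_{i+1} = (2056 - m_{i+1}^2)/d_i, a_{i+1} = floor((a_0 + m_{i+1})/d_{i+1}):
  m_1 = 1*45 - 0 = 45, d_1 = (2056 - 45^2)/1 = 31/1 = 31, a_1 = floor((45 + 45)/31) = 2.
  m_2 = 31*2 - 45 = 17, d_2 = (2056 - 17^2)/31 = 1767/31 = 57, a_2 = floor((45 + 17)/57) = 1.
  m_3 = 57*1 - 17 = 40, d_3 = (2056 - 40^2)/57 = 456/57 = 8, a_3 = floor((45 + 40)/8) = 10.
  m_4 = 8*10 - 40 = 40, d_4 = (2056 - 40^2)/8 = 456/8 = 57, a_4 = floor((45 + 40)/57) = 1.
  m_5 = 57*1 - 40 = 17, d_5 = (2056 - 17^2)/57 = 1767/57 = 31, a_5 = floor((45 + 17)/31) = 2.
  m_6 = 31*2 - 17 = 45, d_6 = (2056 - 45^2)/31 = 31/31 = 1, a_6 = floor((45 + 45)/1) = 90.
  m_7 = 1*90 - 45 = 45, d_7 = (2056 - 45^2)/1 = 31/1 = 31: (m_7, d_7) = (m_1, d_1) = (45, 31), so from here the quotients repeat a_1, ..., a_6; the period length is 6.
So sqrt(2056) = [45; (2, 1, 10, 1, 2, 90)] with period length k = 6.
k is even, so the fundamental solution of x^2 - 2056y^2 = 1 is (p_{k-1}, q_{k-1}) = (p_5, q_5); compute convergents through index 5.
Convergents (p_i = a_i*p_{i-1} + p_{i-2}, q_i = a_i*q_{i-1} + q_{i-2} with p_{-2}=0, p_{-1}=1, q_{-2}=1, q_{-1}=0):
  i=0: a_0=45, p_0 = 45*1 + 0 = 45, q_0 = 45*0 + 1 = 1.
  i=1: a_1=2, p_1 = 2*45 + 1 = 91, q_1 = 2*1 + 0 = 2.
  i=2: a_2=1, p_2 = 1*91 + 45 = 136, q_2 = 1*2 + 1 = 3.
  i=3: a_3=10, p_3 = 10*136 + 91 = 1451, q_3 = 10*3 + 2 = 32.
  i=4: a_4=1, p_4 = 1*1451 + 136 = 1587, q_4 = 1*32 + 3 = 35.
  i=5: a_5=2, p_5 = 2*1587 + 1451 = 4625, q_5 = 2*35 + 32 = 102.
Check: 4625^2 - 2056*102^2 = 21390625 - 21390624 = 1, so (x, y) = (4625, 102) solves the equation, and by the theorem it is the least positive solution.

(x, y) = (4625, 102)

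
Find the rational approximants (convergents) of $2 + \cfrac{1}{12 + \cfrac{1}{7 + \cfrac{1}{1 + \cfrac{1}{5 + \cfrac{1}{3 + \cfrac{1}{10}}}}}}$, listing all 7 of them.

Using the convergent recurrence p_i = a_i*p_{i-1} + p_{i-2}, q_i = a_i*q_{i-1} + q_{i-2} with p_{-2}=0, p_{-1}=1, q_{-2}=1, q_{-1}=0:
  i=0: a_0=2, p_0 = 2*1 + 0 = 2, q_0 = 2*0 + 1 = 1.
  i=1: a_1=12, p_1 = 12*2 + 1 = 25, q_1 = 12*1 + 0 = 12.
  i=2: a_2=7, p_2 = 7*25 + 2 = 177, q_2 = 7*12 + 1 = 85.
  i=3: a_3=1, p_3 = 1*177 + 25 = 202, q_3 = 1*85 + 12 = 97.
  i=4: a_4=5, p_4 = 5*202 + 177 = 1187, q_4 = 5*97 + 85 = 570.
  i=5: a_5=3, p_5 = 3*1187 + 202 = 3763, q_5 = 3*570 + 97 = 1807.
  i=6: a_6=10, p_6 = 10*3763 + 1187 = 38817, q_6 = 10*1807 + 570 = 18640.

2/1, 25/12, 177/85, 202/97, 1187/570, 3763/1807, 38817/18640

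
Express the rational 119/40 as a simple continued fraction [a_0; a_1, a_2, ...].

Run the Euclidean algorithm on 119 and 40; the successive quotients are the partial quotients a_0, a_1, ... (each step inverts the fractional part left over by the previous one):
  119 = 2*40 + 39, so a_0 = 2.
  40 = 1*39 + 1, so a_1 = 1.
  39 = 39*1 + 0, so a_2 = 39.
The remainder reaches 0 after 3 divisions, so the expansion has 3 partial quotients, read off in order.

[2; 1, 39]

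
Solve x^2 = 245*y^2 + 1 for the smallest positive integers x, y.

First expand sqrt(245) as a continued fraction. With x_i = (sqrt(245) + m_i)/d_i and (m_0, d_0) = (0, 1): a_0 = floor(sqrt(245)) = 15, since 15^2 = 225 <= 245 < 256 = 16^2.
Iterate m_{i+1} = d_i*a_i - m_i, d_{i+1} = (245 - m_{i+1}^2)/d_i, a_{i+1} = floor((a_0 + m_{i+1})/d_{i+1}):
  m_1 = 1*15 - 0 = 15, d_1 = (245 - 15^2)/1 = 20/1 = 20, a_1 = floor((15 + 15)/20) = 1.
  m_2 = 20*1 - 15 = 5, d_2 = (245 - 5^2)/20 = 220/20 = 11, a_2 = floor((15 + 5)/11) = 1.
  m_3 = 11*1 - 5 = 6, d_3 = (245 - 6^2)/11 = 209/11 = 19, a_3 = floor((15 + 6)/19) = 1.
  m_4 = 19*1 - 6 = 13, d_4 = (245 - 13^2)/19 = 76/19 = 4, a_4 = floor((15 + 13)/4) = 7.
  m_5 = 4*7 - 13 = 15, d_5 = (245 - 15^2)/4 = 20/4 = 5, a_5 = floor((15 + 15)/5) = 6.
  m_6 = 5*6 - 15 = 15, d_6 = (245 - 15^2)/5 = 20/5 = 4, a_6 = floor((15 + 15)/4) = 7.
  m_7 = 4*7 - 15 = 13, d_7 = (245 - 13^2)/4 = 76/4 = 19, a_7 = floor((15 + 13)/19) = 1.
  m_8 = 19*1 - 13 = 6, d_8 = (245 - 6^2)/19 = 209/19 = 11, a_8 = floor((15 + 6)/11) = 1.
  m_9 = 11*1 - 6 = 5, d_9 = (245 - 5^2)/11 = 220/11 = 20, a_9 = floor((15 + 5)/20) = 1.
  m_10 = 20*1 - 5 = 15, d_10 = (245 - 15^2)/20 = 20/20 = 1, a_10 = floor((15 + 15)/1) = 30.
  m_11 = 1*30 - 15 = 15, d_11 = (245 - 15^2)/1 = 20/1 = 20: (m_11, d_11) = (m_1, d_1) = (15, 20), so from here the quotients repeat a_1, ..., a_10; the period length is 10.
So sqrt(245) = [15; (1, 1, 1, 7, 6, 7, 1, 1, 1, 30)] with period length k = 10.
k is even, so the fundamental solution of x^2 - 245y^2 = 1 is (p_{k-1}, q_{k-1}) = (p_9, q_9); compute convergents through index 9.
Convergents (p_i = a_i*p_{i-1} + p_{i-2}, q_i = a_i*q_{i-1} + q_{i-2} with p_{-2}=0, p_{-1}=1, q_{-2}=1, q_{-1}=0):
  i=0: a_0=15, p_0 = 15*1 + 0 = 15, q_0 = 15*0 + 1 = 1.
  i=1: a_1=1, p_1 = 1*15 + 1 = 16, q_1 = 1*1 + 0 = 1.
  i=2: a_2=1, p_2 = 1*16 + 15 = 31, q_2 = 1*1 + 1 = 2.
  i=3: a_3=1, p_3 = 1*31 + 16 = 47, q_3 = 1*2 + 1 = 3.
  i=4: a_4=7, p_4 = 7*47 + 31 = 360, q_4 = 7*3 + 2 = 23.
  i=5: a_5=6, p_5 = 6*360 + 47 = 2207, q_5 = 6*23 + 3 = 141.
  i=6: a_6=7, p_6 = 7*2207 + 360 = 15809, q_6 = 7*141 + 23 = 1010.
  i=7: a_7=1, p_7 = 1*15809 + 2207 = 18016, q_7 = 1*1010 + 141 = 1151.
  i=8: a_8=1, p_8 = 1*18016 + 15809 = 33825, q_8 = 1*1151 + 1010 = 2161.
  i=9: a_9=1, p_9 = 1*33825 + 18016 = 51841, q_9 = 1*2161 + 1151 = 3312.
Check: 51841^2 - 245*3312^2 = 2687489281 - 2687489280 = 1, so (x, y) = (51841, 3312) solves the equation, and by the theorem it is the least positive solution.

(x, y) = (51841, 3312)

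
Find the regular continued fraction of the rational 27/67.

Run the Euclidean algorithm on 27 and 67; the successive quotients are the partial quotients a_0, a_1, ... (each step inverts the fractional part left over by the previous one):
  27 = 0*67 + 27, so a_0 = 0.
  67 = 2*27 + 13, so a_1 = 2.
  27 = 2*13 + 1, so a_2 = 2.
  13 = 13*1 + 0, so a_3 = 13.
The remainder reaches 0 after 4 divisions, so the expansion has 4 partial quotients, read off in order.

[0; 2, 2, 13]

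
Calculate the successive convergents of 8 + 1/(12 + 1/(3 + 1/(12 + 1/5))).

8/1, 97/12, 299/37, 3685/456, 18724/2317

Using the convergent recurrence p_i = a_i*p_{i-1} + p_{i-2}, q_i = a_i*q_{i-1} + q_{i-2} with p_{-2}=0, p_{-1}=1, q_{-2}=1, q_{-1}=0:
  i=0: a_0=8, p_0 = 8*1 + 0 = 8, q_0 = 8*0 + 1 = 1.
  i=1: a_1=12, p_1 = 12*8 + 1 = 97, q_1 = 12*1 + 0 = 12.
  i=2: a_2=3, p_2 = 3*97 + 8 = 299, q_2 = 3*12 + 1 = 37.
  i=3: a_3=12, p_3 = 12*299 + 97 = 3685, q_3 = 12*37 + 12 = 456.
  i=4: a_4=5, p_4 = 5*3685 + 299 = 18724, q_4 = 5*456 + 37 = 2317.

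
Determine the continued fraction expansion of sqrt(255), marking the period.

[15; (1, 30)]

Write x_i = (sqrt(255) + m_i)/d_i with (m_0, d_0) = (0, 1). a_0 = floor(sqrt(255)) = 15, since 15^2 = 225 <= 255 < 256 = 16^2.
Iterate m_{i+1} = d_i*a_i - m_i, d_{i+1} = (255 - m_{i+1}^2)/d_i, a_{i+1} = floor((a_0 + m_{i+1})/d_{i+1}):
  m_1 = 1*15 - 0 = 15, d_1 = (255 - 15^2)/1 = 30/1 = 30, a_1 = floor((15 + 15)/30) = 1.
  m_2 = 30*1 - 15 = 15, d_2 = (255 - 15^2)/30 = 30/30 = 1, a_2 = floor((15 + 15)/1) = 30.
  m_3 = 1*30 - 15 = 15, d_3 = (255 - 15^2)/1 = 30/1 = 30: (m_3, d_3) = (m_1, d_1) = (15, 30), so from here the quotients repeat a_1, a_2; the period length is 2.
Hence the expansion of sqrt(255) is a_0 = 15 followed by the repeating block 1, 30 (period 2).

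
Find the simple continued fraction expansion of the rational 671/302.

[2; 4, 1, 1, 33]

Run the Euclidean algorithm on 671 and 302; the successive quotients are the partial quotients a_0, a_1, ... (each step inverts the fractional part left over by the previous one):
  671 = 2*302 + 67, so a_0 = 2.
  302 = 4*67 + 34, so a_1 = 4.
  67 = 1*34 + 33, so a_2 = 1.
  34 = 1*33 + 1, so a_3 = 1.
  33 = 33*1 + 0, so a_4 = 33.
The remainder reaches 0 after 5 divisions, so the expansion has 5 partial quotients, read off in order.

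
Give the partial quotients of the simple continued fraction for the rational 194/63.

[3; 12, 1, 1, 2]

Run the Euclidean algorithm on 194 and 63; the successive quotients are the partial quotients a_0, a_1, ... (each step inverts the fractional part left over by the previous one):
  194 = 3*63 + 5, so a_0 = 3.
  63 = 12*5 + 3, so a_1 = 12.
  5 = 1*3 + 2, so a_2 = 1.
  3 = 1*2 + 1, so a_3 = 1.
  2 = 2*1 + 0, so a_4 = 2.
The remainder reaches 0 after 5 divisions, so the expansion has 5 partial quotients, read off in order.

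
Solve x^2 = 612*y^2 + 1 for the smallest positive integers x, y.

(x, y) = (2177, 88)

First expand sqrt(612) as a continued fraction. With x_i = (sqrt(612) + m_i)/d_i and (m_0, d_0) = (0, 1): a_0 = floor(sqrt(612)) = 24, since 24^2 = 576 <= 612 < 625 = 25^2.
Iterate m_{i+1} = d_i*a_i - m_i, d_{i+1} = (612 - m_{i+1}^2)/d_i, a_{i+1} = floor((a_0 + m_{i+1})/d_{i+1}):
  m_1 = 1*24 - 0 = 24, d_1 = (612 - 24^2)/1 = 36/1 = 36, a_1 = floor((24 + 24)/36) = 1.
  m_2 = 36*1 - 24 = 12, d_2 = (612 - 12^2)/36 = 468/36 = 13, a_2 = floor((24 + 12)/13) = 2.
  m_3 = 13*2 - 12 = 14, d_3 = (612 - 14^2)/13 = 416/13 = 32, a_3 = floor((24 + 14)/32) = 1.
  m_4 = 32*1 - 14 = 18, d_4 = (612 - 18^2)/32 = 288/32 = 9, a_4 = floor((24 + 18)/9) = 4.
  m_5 = 9*4 - 18 = 18, d_5 = (612 - 18^2)/9 = 288/9 = 32, a_5 = floor((24 + 18)/32) = 1.
  m_6 = 32*1 - 18 = 14, d_6 = (612 - 14^2)/32 = 416/32 = 13, a_6 = floor((24 + 14)/13) = 2.
  m_7 = 13*2 - 14 = 12, d_7 = (612 - 12^2)/13 = 468/13 = 36, a_7 = floor((24 + 12)/36) = 1.
  m_8 = 36*1 - 12 = 24, d_8 = (612 - 24^2)/36 = 36/36 = 1, a_8 = floor((24 + 24)/1) = 48.
  m_9 = 1*48 - 24 = 24, d_9 = (612 - 24^2)/1 = 36/1 = 36: (m_9, d_9) = (m_1, d_1) = (24, 36), so from here the quotients repeat a_1, ..., a_8; the period length is 8.
So sqrt(612) = [24; (1, 2, 1, 4, 1, 2, 1, 48)] with period length k = 8.
k is even, so the fundamental solution of x^2 - 612y^2 = 1 is (p_{k-1}, q_{k-1}) = (p_7, q_7); compute convergents through index 7.
Convergents (p_i = a_i*p_{i-1} + p_{i-2}, q_i = a_i*q_{i-1} + q_{i-2} with p_{-2}=0, p_{-1}=1, q_{-2}=1, q_{-1}=0):
  i=0: a_0=24, p_0 = 24*1 + 0 = 24, q_0 = 24*0 + 1 = 1.
  i=1: a_1=1, p_1 = 1*24 + 1 = 25, q_1 = 1*1 + 0 = 1.
  i=2: a_2=2, p_2 = 2*25 + 24 = 74, q_2 = 2*1 + 1 = 3.
  i=3: a_3=1, p_3 = 1*74 + 25 = 99, q_3 = 1*3 + 1 = 4.
  i=4: a_4=4, p_4 = 4*99 + 74 = 470, q_4 = 4*4 + 3 = 19.
  i=5: a_5=1, p_5 = 1*470 + 99 = 569, q_5 = 1*19 + 4 = 23.
  i=6: a_6=2, p_6 = 2*569 + 470 = 1608, q_6 = 2*23 + 19 = 65.
  i=7: a_7=1, p_7 = 1*1608 + 569 = 2177, q_7 = 1*65 + 23 = 88.
Check: 2177^2 - 612*88^2 = 4739329 - 4739328 = 1, so (x, y) = (2177, 88) solves the equation, and by the theorem it is the least positive solution.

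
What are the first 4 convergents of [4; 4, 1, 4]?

Using the convergent recurrence p_i = a_i*p_{i-1} + p_{i-2}, q_i = a_i*q_{i-1} + q_{i-2} with p_{-2}=0, p_{-1}=1, q_{-2}=1, q_{-1}=0:
  i=0: a_0=4, p_0 = 4*1 + 0 = 4, q_0 = 4*0 + 1 = 1.
  i=1: a_1=4, p_1 = 4*4 + 1 = 17, q_1 = 4*1 + 0 = 4.
  i=2: a_2=1, p_2 = 1*17 + 4 = 21, q_2 = 1*4 + 1 = 5.
  i=3: a_3=4, p_3 = 4*21 + 17 = 101, q_3 = 4*5 + 4 = 24.

4/1, 17/4, 21/5, 101/24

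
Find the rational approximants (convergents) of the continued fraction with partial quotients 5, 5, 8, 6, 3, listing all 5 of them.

5/1, 26/5, 213/41, 1304/251, 4125/794

Using the convergent recurrence p_i = a_i*p_{i-1} + p_{i-2}, q_i = a_i*q_{i-1} + q_{i-2} with p_{-2}=0, p_{-1}=1, q_{-2}=1, q_{-1}=0:
  i=0: a_0=5, p_0 = 5*1 + 0 = 5, q_0 = 5*0 + 1 = 1.
  i=1: a_1=5, p_1 = 5*5 + 1 = 26, q_1 = 5*1 + 0 = 5.
  i=2: a_2=8, p_2 = 8*26 + 5 = 213, q_2 = 8*5 + 1 = 41.
  i=3: a_3=6, p_3 = 6*213 + 26 = 1304, q_3 = 6*41 + 5 = 251.
  i=4: a_4=3, p_4 = 3*1304 + 213 = 4125, q_4 = 3*251 + 41 = 794.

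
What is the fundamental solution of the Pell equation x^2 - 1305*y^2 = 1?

First expand sqrt(1305) as a continued fraction. With x_i = (sqrt(1305) + m_i)/d_i and (m_0, d_0) = (0, 1): a_0 = floor(sqrt(1305)) = 36, since 36^2 = 1296 <= 1305 < 1369 = 37^2.
Iterate m_{i+1} = d_i*a_i - m_i, d_{i+1} = (1305 - m_{i+1}^2)/d_i, a_{i+1} = floor((a_0 + m_{i+1})/d_{i+1}):
  m_1 = 1*36 - 0 = 36, d_1 = (1305 - 36^2)/1 = 9/1 = 9, a_1 = floor((36 + 36)/9) = 8.
  m_2 = 9*8 - 36 = 36, d_2 = (1305 - 36^2)/9 = 9/9 = 1, a_2 = floor((36 + 36)/1) = 72.
  m_3 = 1*72 - 36 = 36, d_3 = (1305 - 36^2)/1 = 9/1 = 9: (m_3, d_3) = (m_1, d_1) = (36, 9), so from here the quotients repeat a_1, a_2; the period length is 2.
So sqrt(1305) = [36; (8, 72)] with period length k = 2.
k is even, so the fundamental solution of x^2 - 1305y^2 = 1 is (p_{k-1}, q_{k-1}) = (p_1, q_1); compute convergents through index 1.
Convergents (p_i = a_i*p_{i-1} + p_{i-2}, q_i = a_i*q_{i-1} + q_{i-2} with p_{-2}=0, p_{-1}=1, q_{-2}=1, q_{-1}=0):
  i=0: a_0=36, p_0 = 36*1 + 0 = 36, q_0 = 36*0 + 1 = 1.
  i=1: a_1=8, p_1 = 8*36 + 1 = 289, q_1 = 8*1 + 0 = 8.
Check: 289^2 - 1305*8^2 = 83521 - 83520 = 1, so (x, y) = (289, 8) solves the equation, and by the theorem it is the least positive solution.

(x, y) = (289, 8)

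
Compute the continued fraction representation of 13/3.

[4; 3]

Run the Euclidean algorithm on 13 and 3; the successive quotients are the partial quotients a_0, a_1, ... (each step inverts the fractional part left over by the previous one):
  13 = 4*3 + 1, so a_0 = 4.
  3 = 3*1 + 0, so a_1 = 3.
The remainder reaches 0 after 2 divisions, so the expansion has 2 partial quotients, read off in order.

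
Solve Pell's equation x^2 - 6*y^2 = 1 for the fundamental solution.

(x, y) = (5, 2)

First expand sqrt(6) as a continued fraction. With x_i = (sqrt(6) + m_i)/d_i and (m_0, d_0) = (0, 1): a_0 = floor(sqrt(6)) = 2, since 2^2 = 4 <= 6 < 9 = 3^2.
Iterate m_{i+1} = d_i*a_i - m_i, d_{i+1} = (6 - m_{i+1}^2)/d_i, a_{i+1} = floor((a_0 + m_{i+1})/d_{i+1}):
  m_1 = 1*2 - 0 = 2, d_1 = (6 - 2^2)/1 = 2/1 = 2, a_1 = floor((2 + 2)/2) = 2.
  m_2 = 2*2 - 2 = 2, d_2 = (6 - 2^2)/2 = 2/2 = 1, a_2 = floor((2 + 2)/1) = 4.
  m_3 = 1*4 - 2 = 2, d_3 = (6 - 2^2)/1 = 2/1 = 2: (m_3, d_3) = (m_1, d_1) = (2, 2), so from here the quotients repeat a_1, a_2; the period length is 2.
So sqrt(6) = [2; (2, 4)] with period length k = 2.
k is even, so the fundamental solution of x^2 - 6y^2 = 1 is (p_{k-1}, q_{k-1}) = (p_1, q_1); compute convergents through index 1.
Convergents (p_i = a_i*p_{i-1} + p_{i-2}, q_i = a_i*q_{i-1} + q_{i-2} with p_{-2}=0, p_{-1}=1, q_{-2}=1, q_{-1}=0):
  i=0: a_0=2, p_0 = 2*1 + 0 = 2, q_0 = 2*0 + 1 = 1.
  i=1: a_1=2, p_1 = 2*2 + 1 = 5, q_1 = 2*1 + 0 = 2.
Check: 5^2 - 6*2^2 = 25 - 24 = 1, so (x, y) = (5, 2) solves the equation, and by the theorem it is the least positive solution.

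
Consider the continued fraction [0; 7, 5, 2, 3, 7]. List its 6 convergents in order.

0/1, 1/7, 5/36, 11/79, 38/273, 277/1990

Using the convergent recurrence p_i = a_i*p_{i-1} + p_{i-2}, q_i = a_i*q_{i-1} + q_{i-2} with p_{-2}=0, p_{-1}=1, q_{-2}=1, q_{-1}=0:
  i=0: a_0=0, p_0 = 0*1 + 0 = 0, q_0 = 0*0 + 1 = 1.
  i=1: a_1=7, p_1 = 7*0 + 1 = 1, q_1 = 7*1 + 0 = 7.
  i=2: a_2=5, p_2 = 5*1 + 0 = 5, q_2 = 5*7 + 1 = 36.
  i=3: a_3=2, p_3 = 2*5 + 1 = 11, q_3 = 2*36 + 7 = 79.
  i=4: a_4=3, p_4 = 3*11 + 5 = 38, q_4 = 3*79 + 36 = 273.
  i=5: a_5=7, p_5 = 7*38 + 11 = 277, q_5 = 7*273 + 79 = 1990.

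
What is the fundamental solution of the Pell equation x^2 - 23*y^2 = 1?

First expand sqrt(23) as a continued fraction. With x_i = (sqrt(23) + m_i)/d_i and (m_0, d_0) = (0, 1): a_0 = floor(sqrt(23)) = 4, since 4^2 = 16 <= 23 < 25 = 5^2.
Iterate m_{i+1} = d_i*a_i - m_i, d_{i+1} = (23 - m_{i+1}^2)/d_i, a_{i+1} = floor((a_0 + m_{i+1})/d_{i+1}):
  m_1 = 1*4 - 0 = 4, d_1 = (23 - 4^2)/1 = 7/1 = 7, a_1 = floor((4 + 4)/7) = 1.
  m_2 = 7*1 - 4 = 3, d_2 = (23 - 3^2)/7 = 14/7 = 2, a_2 = floor((4 + 3)/2) = 3.
  m_3 = 2*3 - 3 = 3, d_3 = (23 - 3^2)/2 = 14/2 = 7, a_3 = floor((4 + 3)/7) = 1.
  m_4 = 7*1 - 3 = 4, d_4 = (23 - 4^2)/7 = 7/7 = 1, a_4 = floor((4 + 4)/1) = 8.
  m_5 = 1*8 - 4 = 4, d_5 = (23 - 4^2)/1 = 7/1 = 7: (m_5, d_5) = (m_1, d_1) = (4, 7), so from here the quotients repeat a_1, ..., a_4; the period length is 4.
So sqrt(23) = [4; (1, 3, 1, 8)] with period length k = 4.
k is even, so the fundamental solution of x^2 - 23y^2 = 1 is (p_{k-1}, q_{k-1}) = (p_3, q_3); compute convergents through index 3.
Convergents (p_i = a_i*p_{i-1} + p_{i-2}, q_i = a_i*q_{i-1} + q_{i-2} with p_{-2}=0, p_{-1}=1, q_{-2}=1, q_{-1}=0):
  i=0: a_0=4, p_0 = 4*1 + 0 = 4, q_0 = 4*0 + 1 = 1.
  i=1: a_1=1, p_1 = 1*4 + 1 = 5, q_1 = 1*1 + 0 = 1.
  i=2: a_2=3, p_2 = 3*5 + 4 = 19, q_2 = 3*1 + 1 = 4.
  i=3: a_3=1, p_3 = 1*19 + 5 = 24, q_3 = 1*4 + 1 = 5.
Check: 24^2 - 23*5^2 = 576 - 575 = 1, so (x, y) = (24, 5) solves the equation, and by the theorem it is the least positive solution.

(x, y) = (24, 5)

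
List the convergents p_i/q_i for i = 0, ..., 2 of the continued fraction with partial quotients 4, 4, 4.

4/1, 17/4, 72/17

Using the convergent recurrence p_i = a_i*p_{i-1} + p_{i-2}, q_i = a_i*q_{i-1} + q_{i-2} with p_{-2}=0, p_{-1}=1, q_{-2}=1, q_{-1}=0:
  i=0: a_0=4, p_0 = 4*1 + 0 = 4, q_0 = 4*0 + 1 = 1.
  i=1: a_1=4, p_1 = 4*4 + 1 = 17, q_1 = 4*1 + 0 = 4.
  i=2: a_2=4, p_2 = 4*17 + 4 = 72, q_2 = 4*4 + 1 = 17.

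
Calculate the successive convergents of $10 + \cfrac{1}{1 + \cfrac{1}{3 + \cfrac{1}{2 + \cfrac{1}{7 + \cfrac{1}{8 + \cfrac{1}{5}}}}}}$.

Using the convergent recurrence p_i = a_i*p_{i-1} + p_{i-2}, q_i = a_i*q_{i-1} + q_{i-2} with p_{-2}=0, p_{-1}=1, q_{-2}=1, q_{-1}=0:
  i=0: a_0=10, p_0 = 10*1 + 0 = 10, q_0 = 10*0 + 1 = 1.
  i=1: a_1=1, p_1 = 1*10 + 1 = 11, q_1 = 1*1 + 0 = 1.
  i=2: a_2=3, p_2 = 3*11 + 10 = 43, q_2 = 3*1 + 1 = 4.
  i=3: a_3=2, p_3 = 2*43 + 11 = 97, q_3 = 2*4 + 1 = 9.
  i=4: a_4=7, p_4 = 7*97 + 43 = 722, q_4 = 7*9 + 4 = 67.
  i=5: a_5=8, p_5 = 8*722 + 97 = 5873, q_5 = 8*67 + 9 = 545.
  i=6: a_6=5, p_6 = 5*5873 + 722 = 30087, q_6 = 5*545 + 67 = 2792.

10/1, 11/1, 43/4, 97/9, 722/67, 5873/545, 30087/2792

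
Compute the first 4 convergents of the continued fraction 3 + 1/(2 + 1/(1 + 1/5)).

3/1, 7/2, 10/3, 57/17

Using the convergent recurrence p_i = a_i*p_{i-1} + p_{i-2}, q_i = a_i*q_{i-1} + q_{i-2} with p_{-2}=0, p_{-1}=1, q_{-2}=1, q_{-1}=0:
  i=0: a_0=3, p_0 = 3*1 + 0 = 3, q_0 = 3*0 + 1 = 1.
  i=1: a_1=2, p_1 = 2*3 + 1 = 7, q_1 = 2*1 + 0 = 2.
  i=2: a_2=1, p_2 = 1*7 + 3 = 10, q_2 = 1*2 + 1 = 3.
  i=3: a_3=5, p_3 = 5*10 + 7 = 57, q_3 = 5*3 + 2 = 17.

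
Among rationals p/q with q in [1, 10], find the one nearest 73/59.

Expand x = 73/59 as a continued fraction with the Euclidean algorithm:
  73 = 1*59 + 14, so a_0 = 1.
  59 = 4*14 + 3, so a_1 = 4.
  14 = 4*3 + 2, so a_2 = 4.
  3 = 1*2 + 1, so a_3 = 1.
  2 = 2*1 + 0, so a_4 = 2.
so x = [1; 4, 4, 1, 2].
Convergents (p_i = a_i*p_{i-1} + p_{i-2}, q_i = a_i*q_{i-1} + q_{i-2} with p_{-2}=0, p_{-1}=1, q_{-2}=1, q_{-1}=0), until the denominator exceeds 10:
  i=0: a_0=1, p_0 = 1*1 + 0 = 1, q_0 = 1*0 + 1 = 1.
  i=1: a_1=4, p_1 = 4*1 + 1 = 5, q_1 = 4*1 + 0 = 4.
  i=2: a_2=4, p_2 = 4*5 + 1 = 21, q_2 = 4*4 + 1 = 17.
q_2 = 17 > 10, so the last convergent with denominator <= 10 is p_1/q_1 = 5/4.
The closest fraction with denominator <= 10 is either p_1/q_1 or the intermediate fraction (k*p_1 + p_0)/(k*q_1 + q_0) with the largest k >= 1 whose denominator stays <= 10; these approach x as k grows, and every other convergent or intermediate fraction in range is farther away.
Largest k: floor((10 - q_0)/q_1) = floor((10 - 1)/4) = 2.
That gives (2*5 + 1)/(2*4 + 1) = 11/9.
Compare the errors: |x - 5/4| = |73*4 - 5*59|/(59*4) = 3/236, and |x - 11/9| = |73*9 - 11*59|/(59*9) = 8/531.
Cross-multiplying, 3*531 = 1593 < 1888 = 8*236, so 3/236 is smaller: the convergent 5/4 is closer to x than 11/9.

5/4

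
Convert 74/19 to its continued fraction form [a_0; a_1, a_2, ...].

[3; 1, 8, 2]

Run the Euclidean algorithm on 74 and 19; the successive quotients are the partial quotients a_0, a_1, ... (each step inverts the fractional part left over by the previous one):
  74 = 3*19 + 17, so a_0 = 3.
  19 = 1*17 + 2, so a_1 = 1.
  17 = 8*2 + 1, so a_2 = 8.
  2 = 2*1 + 0, so a_3 = 2.
The remainder reaches 0 after 4 divisions, so the expansion has 4 partial quotients, read off in order.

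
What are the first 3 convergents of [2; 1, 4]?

Using the convergent recurrence p_i = a_i*p_{i-1} + p_{i-2}, q_i = a_i*q_{i-1} + q_{i-2} with p_{-2}=0, p_{-1}=1, q_{-2}=1, q_{-1}=0:
  i=0: a_0=2, p_0 = 2*1 + 0 = 2, q_0 = 2*0 + 1 = 1.
  i=1: a_1=1, p_1 = 1*2 + 1 = 3, q_1 = 1*1 + 0 = 1.
  i=2: a_2=4, p_2 = 4*3 + 2 = 14, q_2 = 4*1 + 1 = 5.

2/1, 3/1, 14/5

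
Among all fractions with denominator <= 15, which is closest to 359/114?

41/13

Expand x = 359/114 as a continued fraction with the Euclidean algorithm:
  359 = 3*114 + 17, so a_0 = 3.
  114 = 6*17 + 12, so a_1 = 6.
  17 = 1*12 + 5, so a_2 = 1.
  12 = 2*5 + 2, so a_3 = 2.
  5 = 2*2 + 1, so a_4 = 2.
  2 = 2*1 + 0, so a_5 = 2.
so x = [3; 6, 1, 2, 2, 2].
Convergents (p_i = a_i*p_{i-1} + p_{i-2}, q_i = a_i*q_{i-1} + q_{i-2} with p_{-2}=0, p_{-1}=1, q_{-2}=1, q_{-1}=0), until the denominator exceeds 15:
  i=0: a_0=3, p_0 = 3*1 + 0 = 3, q_0 = 3*0 + 1 = 1.
  i=1: a_1=6, p_1 = 6*3 + 1 = 19, q_1 = 6*1 + 0 = 6.
  i=2: a_2=1, p_2 = 1*19 + 3 = 22, q_2 = 1*6 + 1 = 7.
  i=3: a_3=2, p_3 = 2*22 + 19 = 63, q_3 = 2*7 + 6 = 20.
q_3 = 20 > 15, so the last convergent with denominator <= 15 is p_2/q_2 = 22/7.
The closest fraction with denominator <= 15 is either p_2/q_2 or the intermediate fraction (k*p_2 + p_1)/(k*q_2 + q_1) with the largest k >= 1 whose denominator stays <= 15; these approach x as k grows, and every other convergent or intermediate fraction in range is farther away.
Largest k: floor((15 - q_1)/q_2) = floor((15 - 6)/7) = 1.
That gives (1*22 + 19)/(1*7 + 6) = 41/13.
Compare the errors: |x - 22/7| = |359*7 - 22*114|/(114*7) = 5/798, and |x - 41/13| = |359*13 - 41*114|/(114*13) = 7/1482.
Cross-multiplying, 7*798 = 5586 < 7410 = 5*1482, so 7/1482 is smaller: the intermediate fraction 41/13 is closer to x than 22/7.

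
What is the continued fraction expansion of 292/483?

[0; 1, 1, 1, 1, 8, 5, 2]

Run the Euclidean algorithm on 292 and 483; the successive quotients are the partial quotients a_0, a_1, ... (each step inverts the fractional part left over by the previous one):
  292 = 0*483 + 292, so a_0 = 0.
  483 = 1*292 + 191, so a_1 = 1.
  292 = 1*191 + 101, so a_2 = 1.
  191 = 1*101 + 90, so a_3 = 1.
  101 = 1*90 + 11, so a_4 = 1.
  90 = 8*11 + 2, so a_5 = 8.
  11 = 5*2 + 1, so a_6 = 5.
  2 = 2*1 + 0, so a_7 = 2.
The remainder reaches 0 after 8 divisions, so the expansion has 8 partial quotients, read off in order.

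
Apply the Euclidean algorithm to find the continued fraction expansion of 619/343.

[1; 1, 4, 8, 2, 1, 2]

Run the Euclidean algorithm on 619 and 343; the successive quotients are the partial quotients a_0, a_1, ... (each step inverts the fractional part left over by the previous one):
  619 = 1*343 + 276, so a_0 = 1.
  343 = 1*276 + 67, so a_1 = 1.
  276 = 4*67 + 8, so a_2 = 4.
  67 = 8*8 + 3, so a_3 = 8.
  8 = 2*3 + 2, so a_4 = 2.
  3 = 1*2 + 1, so a_5 = 1.
  2 = 2*1 + 0, so a_6 = 2.
The remainder reaches 0 after 7 divisions, so the expansion has 7 partial quotients, read off in order.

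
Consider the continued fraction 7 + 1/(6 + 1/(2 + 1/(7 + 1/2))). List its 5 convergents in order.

7/1, 43/6, 93/13, 694/97, 1481/207

Using the convergent recurrence p_i = a_i*p_{i-1} + p_{i-2}, q_i = a_i*q_{i-1} + q_{i-2} with p_{-2}=0, p_{-1}=1, q_{-2}=1, q_{-1}=0:
  i=0: a_0=7, p_0 = 7*1 + 0 = 7, q_0 = 7*0 + 1 = 1.
  i=1: a_1=6, p_1 = 6*7 + 1 = 43, q_1 = 6*1 + 0 = 6.
  i=2: a_2=2, p_2 = 2*43 + 7 = 93, q_2 = 2*6 + 1 = 13.
  i=3: a_3=7, p_3 = 7*93 + 43 = 694, q_3 = 7*13 + 6 = 97.
  i=4: a_4=2, p_4 = 2*694 + 93 = 1481, q_4 = 2*97 + 13 = 207.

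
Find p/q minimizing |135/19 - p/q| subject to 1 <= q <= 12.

Expand x = 135/19 as a continued fraction with the Euclidean algorithm:
  135 = 7*19 + 2, so a_0 = 7.
  19 = 9*2 + 1, so a_1 = 9.
  2 = 2*1 + 0, so a_2 = 2.
so x = [7; 9, 2].
Convergents (p_i = a_i*p_{i-1} + p_{i-2}, q_i = a_i*q_{i-1} + q_{i-2} with p_{-2}=0, p_{-1}=1, q_{-2}=1, q_{-1}=0), until the denominator exceeds 12:
  i=0: a_0=7, p_0 = 7*1 + 0 = 7, q_0 = 7*0 + 1 = 1.
  i=1: a_1=9, p_1 = 9*7 + 1 = 64, q_1 = 9*1 + 0 = 9.
  i=2: a_2=2, p_2 = 2*64 + 7 = 135, q_2 = 2*9 + 1 = 19.
q_2 = 19 > 12, so the last convergent with denominator <= 12 is p_1/q_1 = 64/9.
The closest fraction with denominator <= 12 is either p_1/q_1 or the intermediate fraction (k*p_1 + p_0)/(k*q_1 + q_0) with the largest k >= 1 whose denominator stays <= 12; these approach x as k grows, and every other convergent or intermediate fraction in range is farther away.
Largest k: floor((12 - q_0)/q_1) = floor((12 - 1)/9) = 1.
That gives (1*64 + 7)/(1*9 + 1) = 71/10.
Compare the errors: |x - 64/9| = |135*9 - 64*19|/(19*9) = 1/171, and |x - 71/10| = |135*10 - 71*19|/(19*10) = 1/190.
Cross-multiplying, 1*171 = 171 < 190 = 1*190, so 1/190 is smaller: the intermediate fraction 71/10 is closer to x than 64/9.

71/10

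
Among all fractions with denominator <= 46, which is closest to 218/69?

Expand x = 218/69 as a continued fraction with the Euclidean algorithm:
  218 = 3*69 + 11, so a_0 = 3.
  69 = 6*11 + 3, so a_1 = 6.
  11 = 3*3 + 2, so a_2 = 3.
  3 = 1*2 + 1, so a_3 = 1.
  2 = 2*1 + 0, so a_4 = 2.
so x = [3; 6, 3, 1, 2].
Convergents (p_i = a_i*p_{i-1} + p_{i-2}, q_i = a_i*q_{i-1} + q_{i-2} with p_{-2}=0, p_{-1}=1, q_{-2}=1, q_{-1}=0), until the denominator exceeds 46:
  i=0: a_0=3, p_0 = 3*1 + 0 = 3, q_0 = 3*0 + 1 = 1.
  i=1: a_1=6, p_1 = 6*3 + 1 = 19, q_1 = 6*1 + 0 = 6.
  i=2: a_2=3, p_2 = 3*19 + 3 = 60, q_2 = 3*6 + 1 = 19.
  i=3: a_3=1, p_3 = 1*60 + 19 = 79, q_3 = 1*19 + 6 = 25.
  i=4: a_4=2, p_4 = 2*79 + 60 = 218, q_4 = 2*25 + 19 = 69.
q_4 = 69 > 46, so the last convergent with denominator <= 46 is p_3/q_3 = 79/25.
The closest fraction with denominator <= 46 is either p_3/q_3 or the intermediate fraction (k*p_3 + p_2)/(k*q_3 + q_2) with the largest k >= 1 whose denominator stays <= 46; these approach x as k grows, and every other convergent or intermediate fraction in range is farther away.
Largest k: floor((46 - q_2)/q_3) = floor((46 - 19)/25) = 1.
That gives (1*79 + 60)/(1*25 + 19) = 139/44.
Compare the errors: |x - 79/25| = |218*25 - 79*69|/(69*25) = 1/1725, and |x - 139/44| = |218*44 - 139*69|/(69*44) = 1/3036.
Cross-multiplying, 1*1725 = 1725 < 3036 = 1*3036, so 1/3036 is smaller: the intermediate fraction 139/44 is closer to x than 79/25.

139/44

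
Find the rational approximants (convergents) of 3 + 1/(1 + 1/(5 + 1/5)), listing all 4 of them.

3/1, 4/1, 23/6, 119/31

Using the convergent recurrence p_i = a_i*p_{i-1} + p_{i-2}, q_i = a_i*q_{i-1} + q_{i-2} with p_{-2}=0, p_{-1}=1, q_{-2}=1, q_{-1}=0:
  i=0: a_0=3, p_0 = 3*1 + 0 = 3, q_0 = 3*0 + 1 = 1.
  i=1: a_1=1, p_1 = 1*3 + 1 = 4, q_1 = 1*1 + 0 = 1.
  i=2: a_2=5, p_2 = 5*4 + 3 = 23, q_2 = 5*1 + 1 = 6.
  i=3: a_3=5, p_3 = 5*23 + 4 = 119, q_3 = 5*6 + 1 = 31.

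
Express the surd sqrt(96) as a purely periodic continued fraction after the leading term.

[9; (1, 3, 1, 18)]

Write x_i = (sqrt(96) + m_i)/d_i with (m_0, d_0) = (0, 1). a_0 = floor(sqrt(96)) = 9, since 9^2 = 81 <= 96 < 100 = 10^2.
Iterate m_{i+1} = d_i*a_i - m_i, d_{i+1} = (96 - m_{i+1}^2)/d_i, a_{i+1} = floor((a_0 + m_{i+1})/d_{i+1}):
  m_1 = 1*9 - 0 = 9, d_1 = (96 - 9^2)/1 = 15/1 = 15, a_1 = floor((9 + 9)/15) = 1.
  m_2 = 15*1 - 9 = 6, d_2 = (96 - 6^2)/15 = 60/15 = 4, a_2 = floor((9 + 6)/4) = 3.
  m_3 = 4*3 - 6 = 6, d_3 = (96 - 6^2)/4 = 60/4 = 15, a_3 = floor((9 + 6)/15) = 1.
  m_4 = 15*1 - 6 = 9, d_4 = (96 - 9^2)/15 = 15/15 = 1, a_4 = floor((9 + 9)/1) = 18.
  m_5 = 1*18 - 9 = 9, d_5 = (96 - 9^2)/1 = 15/1 = 15: (m_5, d_5) = (m_1, d_1) = (9, 15), so from here the quotients repeat a_1, ..., a_4; the period length is 4.
Hence the expansion of sqrt(96) is a_0 = 9 followed by the repeating block 1, 3, 1, 18 (period 4).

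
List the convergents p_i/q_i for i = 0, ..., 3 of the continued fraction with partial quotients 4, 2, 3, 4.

Using the convergent recurrence p_i = a_i*p_{i-1} + p_{i-2}, q_i = a_i*q_{i-1} + q_{i-2} with p_{-2}=0, p_{-1}=1, q_{-2}=1, q_{-1}=0:
  i=0: a_0=4, p_0 = 4*1 + 0 = 4, q_0 = 4*0 + 1 = 1.
  i=1: a_1=2, p_1 = 2*4 + 1 = 9, q_1 = 2*1 + 0 = 2.
  i=2: a_2=3, p_2 = 3*9 + 4 = 31, q_2 = 3*2 + 1 = 7.
  i=3: a_3=4, p_3 = 4*31 + 9 = 133, q_3 = 4*7 + 2 = 30.

4/1, 9/2, 31/7, 133/30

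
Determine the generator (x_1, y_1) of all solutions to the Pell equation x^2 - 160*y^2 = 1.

(x, y) = (721, 57)

First expand sqrt(160) as a continued fraction. With x_i = (sqrt(160) + m_i)/d_i and (m_0, d_0) = (0, 1): a_0 = floor(sqrt(160)) = 12, since 12^2 = 144 <= 160 < 169 = 13^2.
Iterate m_{i+1} = d_i*a_i - m_i, d_{i+1} = (160 - m_{i+1}^2)/d_i, a_{i+1} = floor((a_0 + m_{i+1})/d_{i+1}):
  m_1 = 1*12 - 0 = 12, d_1 = (160 - 12^2)/1 = 16/1 = 16, a_1 = floor((12 + 12)/16) = 1.
  m_2 = 16*1 - 12 = 4, d_2 = (160 - 4^2)/16 = 144/16 = 9, a_2 = floor((12 + 4)/9) = 1.
  m_3 = 9*1 - 4 = 5, d_3 = (160 - 5^2)/9 = 135/9 = 15, a_3 = floor((12 + 5)/15) = 1.
  m_4 = 15*1 - 5 = 10, d_4 = (160 - 10^2)/15 = 60/15 = 4, a_4 = floor((12 + 10)/4) = 5.
  m_5 = 4*5 - 10 = 10, d_5 = (160 - 10^2)/4 = 60/4 = 15, a_5 = floor((12 + 10)/15) = 1.
  m_6 = 15*1 - 10 = 5, d_6 = (160 - 5^2)/15 = 135/15 = 9, a_6 = floor((12 + 5)/9) = 1.
  m_7 = 9*1 - 5 = 4, d_7 = (160 - 4^2)/9 = 144/9 = 16, a_7 = floor((12 + 4)/16) = 1.
  m_8 = 16*1 - 4 = 12, d_8 = (160 - 12^2)/16 = 16/16 = 1, a_8 = floor((12 + 12)/1) = 24.
  m_9 = 1*24 - 12 = 12, d_9 = (160 - 12^2)/1 = 16/1 = 16: (m_9, d_9) = (m_1, d_1) = (12, 16), so from here the quotients repeat a_1, ..., a_8; the period length is 8.
So sqrt(160) = [12; (1, 1, 1, 5, 1, 1, 1, 24)] with period length k = 8.
k is even, so the fundamental solution of x^2 - 160y^2 = 1 is (p_{k-1}, q_{k-1}) = (p_7, q_7); compute convergents through index 7.
Convergents (p_i = a_i*p_{i-1} + p_{i-2}, q_i = a_i*q_{i-1} + q_{i-2} with p_{-2}=0, p_{-1}=1, q_{-2}=1, q_{-1}=0):
  i=0: a_0=12, p_0 = 12*1 + 0 = 12, q_0 = 12*0 + 1 = 1.
  i=1: a_1=1, p_1 = 1*12 + 1 = 13, q_1 = 1*1 + 0 = 1.
  i=2: a_2=1, p_2 = 1*13 + 12 = 25, q_2 = 1*1 + 1 = 2.
  i=3: a_3=1, p_3 = 1*25 + 13 = 38, q_3 = 1*2 + 1 = 3.
  i=4: a_4=5, p_4 = 5*38 + 25 = 215, q_4 = 5*3 + 2 = 17.
  i=5: a_5=1, p_5 = 1*215 + 38 = 253, q_5 = 1*17 + 3 = 20.
  i=6: a_6=1, p_6 = 1*253 + 215 = 468, q_6 = 1*20 + 17 = 37.
  i=7: a_7=1, p_7 = 1*468 + 253 = 721, q_7 = 1*37 + 20 = 57.
Check: 721^2 - 160*57^2 = 519841 - 519840 = 1, so (x, y) = (721, 57) solves the equation, and by the theorem it is the least positive solution.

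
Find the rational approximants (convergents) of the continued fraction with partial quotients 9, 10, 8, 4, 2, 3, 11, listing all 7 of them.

9/1, 91/10, 737/81, 3039/334, 6815/749, 23484/2581, 265139/29140

Using the convergent recurrence p_i = a_i*p_{i-1} + p_{i-2}, q_i = a_i*q_{i-1} + q_{i-2} with p_{-2}=0, p_{-1}=1, q_{-2}=1, q_{-1}=0:
  i=0: a_0=9, p_0 = 9*1 + 0 = 9, q_0 = 9*0 + 1 = 1.
  i=1: a_1=10, p_1 = 10*9 + 1 = 91, q_1 = 10*1 + 0 = 10.
  i=2: a_2=8, p_2 = 8*91 + 9 = 737, q_2 = 8*10 + 1 = 81.
  i=3: a_3=4, p_3 = 4*737 + 91 = 3039, q_3 = 4*81 + 10 = 334.
  i=4: a_4=2, p_4 = 2*3039 + 737 = 6815, q_4 = 2*334 + 81 = 749.
  i=5: a_5=3, p_5 = 3*6815 + 3039 = 23484, q_5 = 3*749 + 334 = 2581.
  i=6: a_6=11, p_6 = 11*23484 + 6815 = 265139, q_6 = 11*2581 + 749 = 29140.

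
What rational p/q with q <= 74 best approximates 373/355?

Expand x = 373/355 as a continued fraction with the Euclidean algorithm:
  373 = 1*355 + 18, so a_0 = 1.
  355 = 19*18 + 13, so a_1 = 19.
  18 = 1*13 + 5, so a_2 = 1.
  13 = 2*5 + 3, so a_3 = 2.
  5 = 1*3 + 2, so a_4 = 1.
  3 = 1*2 + 1, so a_5 = 1.
  2 = 2*1 + 0, so a_6 = 2.
so x = [1; 19, 1, 2, 1, 1, 2].
Convergents (p_i = a_i*p_{i-1} + p_{i-2}, q_i = a_i*q_{i-1} + q_{i-2} with p_{-2}=0, p_{-1}=1, q_{-2}=1, q_{-1}=0), until the denominator exceeds 74:
  i=0: a_0=1, p_0 = 1*1 + 0 = 1, q_0 = 1*0 + 1 = 1.
  i=1: a_1=19, p_1 = 19*1 + 1 = 20, q_1 = 19*1 + 0 = 19.
  i=2: a_2=1, p_2 = 1*20 + 1 = 21, q_2 = 1*19 + 1 = 20.
  i=3: a_3=2, p_3 = 2*21 + 20 = 62, q_3 = 2*20 + 19 = 59.
  i=4: a_4=1, p_4 = 1*62 + 21 = 83, q_4 = 1*59 + 20 = 79.
q_4 = 79 > 74, so the last convergent with denominator <= 74 is p_3/q_3 = 62/59.
The closest fraction with denominator <= 74 is either p_3/q_3 or the intermediate fraction (k*p_3 + p_2)/(k*q_3 + q_2) with the largest k >= 1 whose denominator stays <= 74; these approach x as k grows, and every other convergent or intermediate fraction in range is farther away.
Largest k: floor((74 - q_2)/q_3) = floor((74 - 20)/59) = 0.
Since k = 0, no intermediate fraction beyond p_3/q_3 has denominator <= 74, so the convergent 62/59 is the closest (its error is |373*59 - 62*355|/(355*59) = 3/20945).

62/59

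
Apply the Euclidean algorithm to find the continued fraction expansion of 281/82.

[3; 2, 2, 1, 11]

Run the Euclidean algorithm on 281 and 82; the successive quotients are the partial quotients a_0, a_1, ... (each step inverts the fractional part left over by the previous one):
  281 = 3*82 + 35, so a_0 = 3.
  82 = 2*35 + 12, so a_1 = 2.
  35 = 2*12 + 11, so a_2 = 2.
  12 = 1*11 + 1, so a_3 = 1.
  11 = 11*1 + 0, so a_4 = 11.
The remainder reaches 0 after 5 divisions, so the expansion has 5 partial quotients, read off in order.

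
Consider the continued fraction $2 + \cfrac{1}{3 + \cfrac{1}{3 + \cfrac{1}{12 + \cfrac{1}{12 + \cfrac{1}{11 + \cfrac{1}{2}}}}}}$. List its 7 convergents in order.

Using the convergent recurrence p_i = a_i*p_{i-1} + p_{i-2}, q_i = a_i*q_{i-1} + q_{i-2} with p_{-2}=0, p_{-1}=1, q_{-2}=1, q_{-1}=0:
  i=0: a_0=2, p_0 = 2*1 + 0 = 2, q_0 = 2*0 + 1 = 1.
  i=1: a_1=3, p_1 = 3*2 + 1 = 7, q_1 = 3*1 + 0 = 3.
  i=2: a_2=3, p_2 = 3*7 + 2 = 23, q_2 = 3*3 + 1 = 10.
  i=3: a_3=12, p_3 = 12*23 + 7 = 283, q_3 = 12*10 + 3 = 123.
  i=4: a_4=12, p_4 = 12*283 + 23 = 3419, q_4 = 12*123 + 10 = 1486.
  i=5: a_5=11, p_5 = 11*3419 + 283 = 37892, q_5 = 11*1486 + 123 = 16469.
  i=6: a_6=2, p_6 = 2*37892 + 3419 = 79203, q_6 = 2*16469 + 1486 = 34424.

2/1, 7/3, 23/10, 283/123, 3419/1486, 37892/16469, 79203/34424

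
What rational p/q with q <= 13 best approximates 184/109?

22/13

Expand x = 184/109 as a continued fraction with the Euclidean algorithm:
  184 = 1*109 + 75, so a_0 = 1.
  109 = 1*75 + 34, so a_1 = 1.
  75 = 2*34 + 7, so a_2 = 2.
  34 = 4*7 + 6, so a_3 = 4.
  7 = 1*6 + 1, so a_4 = 1.
  6 = 6*1 + 0, so a_5 = 6.
so x = [1; 1, 2, 4, 1, 6].
Convergents (p_i = a_i*p_{i-1} + p_{i-2}, q_i = a_i*q_{i-1} + q_{i-2} with p_{-2}=0, p_{-1}=1, q_{-2}=1, q_{-1}=0), until the denominator exceeds 13:
  i=0: a_0=1, p_0 = 1*1 + 0 = 1, q_0 = 1*0 + 1 = 1.
  i=1: a_1=1, p_1 = 1*1 + 1 = 2, q_1 = 1*1 + 0 = 1.
  i=2: a_2=2, p_2 = 2*2 + 1 = 5, q_2 = 2*1 + 1 = 3.
  i=3: a_3=4, p_3 = 4*5 + 2 = 22, q_3 = 4*3 + 1 = 13.
  i=4: a_4=1, p_4 = 1*22 + 5 = 27, q_4 = 1*13 + 3 = 16.
q_4 = 16 > 13, so the last convergent with denominator <= 13 is p_3/q_3 = 22/13.
The closest fraction with denominator <= 13 is either p_3/q_3 or the intermediate fraction (k*p_3 + p_2)/(k*q_3 + q_2) with the largest k >= 1 whose denominator stays <= 13; these approach x as k grows, and every other convergent or intermediate fraction in range is farther away.
Largest k: floor((13 - q_2)/q_3) = floor((13 - 3)/13) = 0.
Since k = 0, no intermediate fraction beyond p_3/q_3 has denominator <= 13, so the convergent 22/13 is the closest (its error is |184*13 - 22*109|/(109*13) = 6/1417).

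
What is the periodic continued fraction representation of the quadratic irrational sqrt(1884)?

[43; (2, 2, 7, 2, 28, 2, 7, 2, 2, 86)]

Write x_i = (sqrt(1884) + m_i)/d_i with (m_0, d_0) = (0, 1). a_0 = floor(sqrt(1884)) = 43, since 43^2 = 1849 <= 1884 < 1936 = 44^2.
Iterate m_{i+1} = d_i*a_i - m_i, d_{i+1} = (1884 - m_{i+1}^2)/d_i, a_{i+1} = floor((a_0 + m_{i+1})/d_{i+1}):
  m_1 = 1*43 - 0 = 43, d_1 = (1884 - 43^2)/1 = 35/1 = 35, a_1 = floor((43 + 43)/35) = 2.
  m_2 = 35*2 - 43 = 27, d_2 = (1884 - 27^2)/35 = 1155/35 = 33, a_2 = floor((43 + 27)/33) = 2.
  m_3 = 33*2 - 27 = 39, d_3 = (1884 - 39^2)/33 = 363/33 = 11, a_3 = floor((43 + 39)/11) = 7.
  m_4 = 11*7 - 39 = 38, d_4 = (1884 - 38^2)/11 = 440/11 = 40, a_4 = floor((43 + 38)/40) = 2.
  m_5 = 40*2 - 38 = 42, d_5 = (1884 - 42^2)/40 = 120/40 = 3, a_5 = floor((43 + 42)/3) = 28.
  m_6 = 3*28 - 42 = 42, d_6 = (1884 - 42^2)/3 = 120/3 = 40, a_6 = floor((43 + 42)/40) = 2.
  m_7 = 40*2 - 42 = 38, d_7 = (1884 - 38^2)/40 = 440/40 = 11, a_7 = floor((43 + 38)/11) = 7.
  m_8 = 11*7 - 38 = 39, d_8 = (1884 - 39^2)/11 = 363/11 = 33, a_8 = floor((43 + 39)/33) = 2.
  m_9 = 33*2 - 39 = 27, d_9 = (1884 - 27^2)/33 = 1155/33 = 35, a_9 = floor((43 + 27)/35) = 2.
  m_10 = 35*2 - 27 = 43, d_10 = (1884 - 43^2)/35 = 35/35 = 1, a_10 = floor((43 + 43)/1) = 86.
  m_11 = 1*86 - 43 = 43, d_11 = (1884 - 43^2)/1 = 35/1 = 35: (m_11, d_11) = (m_1, d_1) = (43, 35), so from here the quotients repeat a_1, ..., a_10; the period length is 10.
Hence the expansion of sqrt(1884) is a_0 = 43 followed by the repeating block 2, 2, 7, 2, 28, 2, 7, 2, 2, 86 (period 10).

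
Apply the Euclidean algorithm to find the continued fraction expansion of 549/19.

Run the Euclidean algorithm on 549 and 19; the successive quotients are the partial quotients a_0, a_1, ... (each step inverts the fractional part left over by the previous one):
  549 = 28*19 + 17, so a_0 = 28.
  19 = 1*17 + 2, so a_1 = 1.
  17 = 8*2 + 1, so a_2 = 8.
  2 = 2*1 + 0, so a_3 = 2.
The remainder reaches 0 after 4 divisions, so the expansion has 4 partial quotients, read off in order.

[28; 1, 8, 2]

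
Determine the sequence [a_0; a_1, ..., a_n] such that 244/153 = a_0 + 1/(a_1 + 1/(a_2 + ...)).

[1; 1, 1, 2, 7, 4]

Run the Euclidean algorithm on 244 and 153; the successive quotients are the partial quotients a_0, a_1, ... (each step inverts the fractional part left over by the previous one):
  244 = 1*153 + 91, so a_0 = 1.
  153 = 1*91 + 62, so a_1 = 1.
  91 = 1*62 + 29, so a_2 = 1.
  62 = 2*29 + 4, so a_3 = 2.
  29 = 7*4 + 1, so a_4 = 7.
  4 = 4*1 + 0, so a_5 = 4.
The remainder reaches 0 after 6 divisions, so the expansion has 6 partial quotients, read off in order.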